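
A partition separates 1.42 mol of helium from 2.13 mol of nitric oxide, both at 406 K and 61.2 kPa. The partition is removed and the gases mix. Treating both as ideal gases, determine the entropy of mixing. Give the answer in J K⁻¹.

ΔS_mix = 19.9 J/K

Mole fractions: x_A = 1.42/3.55 = 0.4, x_B = 0.6.
ΔS_mix = −R(n_A ln x_A + n_B ln x_B) = −8.314 × (1.42 ln 0.4 + 2.13 ln 0.6) = 19.9 J/K.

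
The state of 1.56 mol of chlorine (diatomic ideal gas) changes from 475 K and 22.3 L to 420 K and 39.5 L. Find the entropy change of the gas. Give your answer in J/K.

Entropy is a state function: ΔS = nC_V ln(T₂/T₁) + nR ln(V₂/V₁), with C_V = 5R/2 = 20.79 J mol⁻¹ K⁻¹ for a diatomic ideal gas.
ΔS = 1.56 × [20.79 × ln(420/475) + 8.314 × ln(39.5/22.3)] = 3.42 J/K.

ΔS = 3.42 J/K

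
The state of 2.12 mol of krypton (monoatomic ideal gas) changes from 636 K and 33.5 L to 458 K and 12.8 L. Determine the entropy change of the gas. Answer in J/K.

ΔS = -25.6 J/K

Entropy is a state function: ΔS = nC_V ln(T₂/T₁) + nR ln(V₂/V₁), with C_V = 3R/2 = 12.47 J mol⁻¹ K⁻¹ for a monoatomic ideal gas.
ΔS = 2.12 × [12.47 × ln(458/636) + 8.314 × ln(12.8/33.5)] = -25.6 J/K.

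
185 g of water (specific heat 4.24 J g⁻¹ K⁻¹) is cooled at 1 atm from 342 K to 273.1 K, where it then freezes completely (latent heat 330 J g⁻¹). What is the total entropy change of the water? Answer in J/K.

ΔS = -400 J/K

Cooling step: ΔS₁ = m c ln(T_tr/T_i) = 185 × 4.24 × ln(273.1/342) = -176.5 J/K.
Phase change: ΔS₂ = −mL/T_tr = −185 × 330 / 273.1 = -223.5 J/K.
ΔS_total = (-176.5) + (-223.5) = -400 J/K.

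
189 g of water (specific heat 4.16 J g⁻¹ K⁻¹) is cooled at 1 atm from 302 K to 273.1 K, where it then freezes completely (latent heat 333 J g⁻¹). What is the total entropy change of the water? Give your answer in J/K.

ΔS = -310 J/K

Cooling step: ΔS₁ = m c ln(T_tr/T_i) = 189 × 4.16 × ln(273.1/302) = -79.09 J/K.
Phase change: ΔS₂ = −mL/T_tr = −189 × 333 / 273.1 = -230.5 J/K.
ΔS_total = (-79.09) + (-230.5) = -310 J/K.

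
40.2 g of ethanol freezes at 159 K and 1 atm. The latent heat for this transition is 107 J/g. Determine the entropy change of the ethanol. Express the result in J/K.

ΔS = -27.1 J/K

Heat released by the substance: Q = −mL = −40.2 × 107 = −4301.4 J.
At constant T, ΔS = Q_rev/T = −4301.4 / 159 = -27.1 J/K.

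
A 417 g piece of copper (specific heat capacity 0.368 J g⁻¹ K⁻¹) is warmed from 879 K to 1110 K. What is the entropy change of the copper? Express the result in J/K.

ΔS = ∫dQ_rev/T = m c ln(T₂/T₁) = 417 × 0.368 × ln(1110/879) = 35.8 J/K.

ΔS = 35.8 J/K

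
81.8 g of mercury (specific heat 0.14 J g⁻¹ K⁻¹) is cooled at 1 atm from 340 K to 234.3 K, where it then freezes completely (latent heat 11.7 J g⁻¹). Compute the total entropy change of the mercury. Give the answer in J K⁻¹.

ΔS = -8.35 J/K

Cooling step: ΔS₁ = m c ln(T_tr/T_i) = 81.8 × 0.14 × ln(234.3/340) = -4.264 J/K.
Phase change: ΔS₂ = −mL/T_tr = −81.8 × 11.7 / 234.3 = -4.085 J/K.
ΔS_total = (-4.264) + (-4.085) = -8.35 J/K.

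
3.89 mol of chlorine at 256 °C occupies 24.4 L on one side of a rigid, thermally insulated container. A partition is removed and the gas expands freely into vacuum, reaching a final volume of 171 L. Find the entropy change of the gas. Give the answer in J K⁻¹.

ΔS_gas = 63 J/K

No heat is exchanged and no work is done, so the ideal-gas temperature stays constant.
Entropy is a state function; using a reversible isothermal path, ΔS_gas = nR ln(V₂/V₁) = 3.89 × 8.314 × ln(171/24.4) = 63 J/K.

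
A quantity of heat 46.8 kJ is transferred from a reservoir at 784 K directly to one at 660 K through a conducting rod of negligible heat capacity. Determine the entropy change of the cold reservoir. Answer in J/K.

The cold reservoir gains heat Q, so ΔS_cold = +Q/T_C = 46800/660 = 70.9 J/K.

ΔS_cold = 70.9 J/K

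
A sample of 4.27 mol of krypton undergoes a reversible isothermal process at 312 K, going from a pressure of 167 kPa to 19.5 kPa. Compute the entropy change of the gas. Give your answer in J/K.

For an isothermal ideal gas ΔS_gas = nR ln(P₁/P₂) = 4.27 × 8.314 × ln(167/19.5) = 76.2 J/K.

ΔS_gas = 76.2 J/K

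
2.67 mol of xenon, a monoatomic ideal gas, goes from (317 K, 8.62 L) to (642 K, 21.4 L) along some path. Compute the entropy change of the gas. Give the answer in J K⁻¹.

ΔS = 43.7 J/K

Entropy is a state function: ΔS = nC_V ln(T₂/T₁) + nR ln(V₂/V₁), with C_V = 3R/2 = 12.47 J mol⁻¹ K⁻¹ for a monoatomic ideal gas.
ΔS = 2.67 × [12.47 × ln(642/317) + 8.314 × ln(21.4/8.62)] = 43.7 J/K.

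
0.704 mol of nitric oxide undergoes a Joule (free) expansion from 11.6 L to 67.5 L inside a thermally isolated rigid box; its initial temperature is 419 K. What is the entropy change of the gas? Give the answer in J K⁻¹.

For an ideal gas in free expansion Q = 0 and W = 0, so T is unchanged.
Entropy is a state function; using a reversible isothermal path, ΔS_gas = nR ln(V₂/V₁) = 0.704 × 8.314 × ln(67.5/11.6) = 10.3 J/K.

ΔS_gas = 10.3 J/K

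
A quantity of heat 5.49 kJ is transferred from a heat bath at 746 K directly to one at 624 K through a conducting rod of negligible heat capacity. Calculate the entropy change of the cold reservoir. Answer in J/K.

ΔS_cold = 8.8 J/K

The cold reservoir gains heat Q, so ΔS_cold = +Q/T_C = 5490/624 = 8.8 J/K.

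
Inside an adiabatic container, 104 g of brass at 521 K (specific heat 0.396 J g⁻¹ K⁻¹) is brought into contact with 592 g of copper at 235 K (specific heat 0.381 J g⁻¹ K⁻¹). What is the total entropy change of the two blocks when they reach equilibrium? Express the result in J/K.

Energy balance: T_f = (m₁c₁T₁ + m₂c₂T₂)/(m₁c₁ + m₂c₂) = 279.16 K.
ΔS₁ = m₁c₁ ln(T_f/T₁) = 41.184 × ln(279.16/521) = -25.7 J/K.
ΔS₂ = m₂c₂ ln(T_f/T₂) = 225.552 × ln(279.16/235) = 38.84 J/K.
ΔS_total = -25.7 + 38.84 = 13.1 J/K.

ΔS_total = 13.1 J/K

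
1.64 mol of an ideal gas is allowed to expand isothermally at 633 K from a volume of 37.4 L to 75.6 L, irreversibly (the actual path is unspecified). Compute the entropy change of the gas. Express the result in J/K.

ΔS_gas = 9.6 J/K

Entropy is a state function, so ΔS_gas depends only on the end states.
For an isothermal ideal gas ΔS_gas = nR ln(V₂/V₁) = 1.64 × 8.314 × ln(75.6/37.4) = 9.6 J/K.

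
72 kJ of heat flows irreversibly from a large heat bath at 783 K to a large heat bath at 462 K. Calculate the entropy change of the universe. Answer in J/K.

ΔS_hot = −Q/T_H = −72000/783 = -91.95 J/K and ΔS_cold = +Q/T_C = 72000/462 = 155.8 J/K.
ΔS_total = -91.95 + 155.8 = 63.9 J/K, positive as the second law requires.

ΔS_total = 63.9 J/K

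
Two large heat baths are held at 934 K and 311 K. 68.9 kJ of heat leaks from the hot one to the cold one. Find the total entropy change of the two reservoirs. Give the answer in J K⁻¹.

ΔS_total = 148 J/K

ΔS_hot = −Q/T_H = −68900/934 = -73.77 J/K and ΔS_cold = +Q/T_C = 68900/311 = 221.5 J/K.
ΔS_total = -73.77 + 221.5 = 148 J/K, positive as the second law requires.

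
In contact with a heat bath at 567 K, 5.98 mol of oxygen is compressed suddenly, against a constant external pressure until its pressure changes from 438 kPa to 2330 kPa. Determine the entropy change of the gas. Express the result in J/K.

Entropy is a state function, so ΔS_gas depends only on the end states.
For an isothermal ideal gas ΔS_gas = nR ln(P₁/P₂) = 5.98 × 8.314 × ln(438/2330) = -83.1 J/K.

ΔS_gas = -83.1 J/K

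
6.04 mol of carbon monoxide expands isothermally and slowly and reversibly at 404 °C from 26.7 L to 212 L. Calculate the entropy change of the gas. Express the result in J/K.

For an isothermal ideal gas ΔS_gas = nR ln(V₂/V₁) = 6.04 × 8.314 × ln(212/26.7) = 104 J/K.

ΔS_gas = 104 J/K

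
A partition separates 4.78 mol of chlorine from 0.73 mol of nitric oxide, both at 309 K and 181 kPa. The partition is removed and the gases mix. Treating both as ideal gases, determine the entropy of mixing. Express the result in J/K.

Mole fractions: x_A = 4.78/5.51 = 0.868, x_B = 0.132.
ΔS_mix = −R(n_A ln x_A + n_B ln x_B) = −8.314 × (4.78 ln 0.868 + 0.73 ln 0.132) = 17.9 J/K.

ΔS_mix = 17.9 J/K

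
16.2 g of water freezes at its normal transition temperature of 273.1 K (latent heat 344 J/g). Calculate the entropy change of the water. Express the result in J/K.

Heat released by the substance: Q = −mL = −16.2 × 344 = −5572.8 J.
At constant T, ΔS = Q_rev/T = −5572.8 / 273.1 = -20.4 J/K.

ΔS = -20.4 J/K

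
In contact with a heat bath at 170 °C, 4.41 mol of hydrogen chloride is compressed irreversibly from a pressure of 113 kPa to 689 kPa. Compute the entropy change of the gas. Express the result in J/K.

Entropy is a state function, so ΔS_gas depends only on the end states.
For an isothermal ideal gas ΔS_gas = nR ln(P₁/P₂) = 4.41 × 8.314 × ln(113/689) = -66.3 J/K.

ΔS_gas = -66.3 J/K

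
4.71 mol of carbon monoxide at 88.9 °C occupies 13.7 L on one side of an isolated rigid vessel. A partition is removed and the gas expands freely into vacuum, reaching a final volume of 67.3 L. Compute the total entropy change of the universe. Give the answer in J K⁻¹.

For an ideal gas in free expansion Q = 0 and W = 0, so T is unchanged.
Entropy is a state function; using a reversible isothermal path, ΔS_gas = nR ln(V₂/V₁) = 4.71 × 8.314 × ln(67.3/13.7) = 62.3 J/K.
The insulated surroundings exchange no heat, so ΔS_surr = 0 and ΔS_universe = ΔS_gas.

ΔS_universe = 62.3 J/K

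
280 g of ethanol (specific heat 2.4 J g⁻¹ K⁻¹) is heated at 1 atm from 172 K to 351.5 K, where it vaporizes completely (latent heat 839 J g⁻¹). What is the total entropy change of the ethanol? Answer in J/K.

Warming step: ΔS₁ = m c ln(T_tr/T_i) = 280 × 2.4 × ln(351.5/172) = 480.3 J/K.
Phase change: ΔS₂ = +mL/T_tr = 280 × 839 / 351.5 = 668.3 J/K.
ΔS_total = (480.3) + (668.3) = 1150 J/K.

ΔS = 1150 J/K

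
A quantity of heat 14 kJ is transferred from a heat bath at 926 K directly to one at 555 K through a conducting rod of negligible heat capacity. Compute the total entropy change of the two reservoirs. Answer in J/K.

ΔS_total = 10.1 J/K

ΔS_hot = −Q/T_H = −14000/926 = -15.12 J/K and ΔS_cold = +Q/T_C = 14000/555 = 25.23 J/K.
ΔS_total = -15.12 + 25.23 = 10.1 J/K, positive as the second law requires.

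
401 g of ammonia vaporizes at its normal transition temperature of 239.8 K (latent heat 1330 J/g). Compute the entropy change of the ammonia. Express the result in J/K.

Heat absorbed by the substance: Q = mL = 401 × 1330 = 533330 J.
At constant T, ΔS = Q_rev/T = 533330 / 239.8 = 2220 J/K.

ΔS = 2220 J/K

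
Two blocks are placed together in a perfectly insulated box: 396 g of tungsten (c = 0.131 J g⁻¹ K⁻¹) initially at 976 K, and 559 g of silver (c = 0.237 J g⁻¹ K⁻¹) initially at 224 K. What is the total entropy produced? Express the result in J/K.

Energy balance: T_f = (m₁c₁T₁ + m₂c₂T₂)/(m₁c₁ + m₂c₂) = 435.6 K.
ΔS₁ = m₁c₁ ln(T_f/T₁) = 51.876 × ln(435.6/976) = -41.85 J/K.
ΔS₂ = m₂c₂ ln(T_f/T₂) = 132.483 × ln(435.6/224) = 88.11 J/K.
ΔS_total = -41.85 + 88.11 = 46.3 J/K.

ΔS_total = 46.3 J/K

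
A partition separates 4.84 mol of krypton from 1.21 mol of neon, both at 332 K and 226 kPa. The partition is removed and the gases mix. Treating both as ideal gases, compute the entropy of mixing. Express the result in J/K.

ΔS_mix = 25.2 J/K

Mole fractions: x_A = 4.84/6.05 = 0.8, x_B = 0.2.
ΔS_mix = −R(n_A ln x_A + n_B ln x_B) = −8.314 × (4.84 ln 0.8 + 1.21 ln 0.2) = 25.2 J/K.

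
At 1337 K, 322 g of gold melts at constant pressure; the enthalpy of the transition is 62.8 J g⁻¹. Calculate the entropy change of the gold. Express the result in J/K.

Heat absorbed by the substance: Q = mL = 322 × 62.8 = 20221.6 J.
At constant T, ΔS = Q_rev/T = 20221.6 / 1337 = 15.1 J/K.

ΔS = 15.1 J/K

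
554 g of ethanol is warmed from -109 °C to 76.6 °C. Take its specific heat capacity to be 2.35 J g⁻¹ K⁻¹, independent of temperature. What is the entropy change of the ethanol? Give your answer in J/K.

In kelvin: T₁ = 164.15 K, T₂ = 349.75 K. ΔS = ∫dQ_rev/T = m c ln(T₂/T₁) = 554 × 2.35 × ln(349.75/164.15) = 985 J/K.

ΔS = 985 J/K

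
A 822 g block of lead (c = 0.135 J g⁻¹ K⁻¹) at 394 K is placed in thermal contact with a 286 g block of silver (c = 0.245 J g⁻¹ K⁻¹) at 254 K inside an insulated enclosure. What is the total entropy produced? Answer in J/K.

Energy balance: T_f = (m₁c₁T₁ + m₂c₂T₂)/(m₁c₁ + m₂c₂) = 339.81 K.
ΔS₁ = m₁c₁ ln(T_f/T₁) = 110.97 × ln(339.81/394) = -16.418 J/K.
ΔS₂ = m₂c₂ ln(T_f/T₂) = 70.07 × ln(339.81/254) = 20.395 J/K.
ΔS_total = -16.418 + 20.395 = 3.98 J/K.

ΔS_total = 3.98 J/K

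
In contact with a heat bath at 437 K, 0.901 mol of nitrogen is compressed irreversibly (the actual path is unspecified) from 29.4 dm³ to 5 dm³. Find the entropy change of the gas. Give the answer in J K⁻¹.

Entropy is a state function, so ΔS_gas depends only on the end states.
For an isothermal ideal gas ΔS_gas = nR ln(V₂/V₁) = 0.901 × 8.314 × ln(5/29.4) = -13.3 J/K.

ΔS_gas = -13.3 J/K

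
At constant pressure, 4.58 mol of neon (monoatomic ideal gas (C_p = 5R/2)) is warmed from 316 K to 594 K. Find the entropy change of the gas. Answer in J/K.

ΔS = 60.1 J/K

At constant pressure, ΔS = nC_p ln(T₂/T₁) with C_p = 5R/2 = 20.79 J mol⁻¹ K⁻¹.
ΔS = 4.58 × 20.79 × ln(594/316) = 60.1 J/K.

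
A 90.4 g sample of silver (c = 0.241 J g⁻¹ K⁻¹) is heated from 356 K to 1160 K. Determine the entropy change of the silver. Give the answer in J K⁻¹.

ΔS = 25.7 J/K

ΔS = ∫dQ_rev/T = m c ln(T₂/T₁) = 90.4 × 0.241 × ln(1160/356) = 25.7 J/K.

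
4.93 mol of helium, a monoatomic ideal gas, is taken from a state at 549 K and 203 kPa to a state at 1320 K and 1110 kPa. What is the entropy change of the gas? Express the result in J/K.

ΔS = 20.3 J/K

ΔS = nC_p ln(T₂/T₁) − nR ln(P₂/P₁), with C_p = 5R/2 = 20.79 J mol⁻¹ K⁻¹ for a monoatomic ideal gas.
ΔS = 4.93 × [20.79 × ln(1320/549) − 8.314 × ln(1110/203)] = 20.3 J/K.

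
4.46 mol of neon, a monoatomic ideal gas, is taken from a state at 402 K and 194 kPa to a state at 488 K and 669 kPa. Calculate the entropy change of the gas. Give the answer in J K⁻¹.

ΔS = -27.9 J/K

ΔS = nC_p ln(T₂/T₁) − nR ln(P₂/P₁), with C_p = 5R/2 = 20.79 J mol⁻¹ K⁻¹ for a monoatomic ideal gas.
ΔS = 4.46 × [20.79 × ln(488/402) − 8.314 × ln(669/194)] = -27.9 J/K.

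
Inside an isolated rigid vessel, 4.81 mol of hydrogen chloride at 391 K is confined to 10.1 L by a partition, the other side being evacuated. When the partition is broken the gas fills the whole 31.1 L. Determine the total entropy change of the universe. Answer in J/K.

No heat is exchanged and no work is done, so the ideal-gas temperature stays constant.
Entropy is a state function; using a reversible isothermal path, ΔS_gas = nR ln(V₂/V₁) = 4.81 × 8.314 × ln(31.1/10.1) = 45 J/K.
The insulated surroundings exchange no heat, so ΔS_surr = 0 and ΔS_universe = ΔS_gas.

ΔS_universe = 45 J/K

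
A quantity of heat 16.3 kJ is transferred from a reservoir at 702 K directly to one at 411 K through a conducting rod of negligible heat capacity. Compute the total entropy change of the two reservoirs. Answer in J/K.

ΔS_hot = −Q/T_H = −16300/702 = -23.22 J/K and ΔS_cold = +Q/T_C = 16300/411 = 39.66 J/K.
ΔS_total = -23.22 + 39.66 = 16.4 J/K, positive as the second law requires.

ΔS_total = 16.4 J/K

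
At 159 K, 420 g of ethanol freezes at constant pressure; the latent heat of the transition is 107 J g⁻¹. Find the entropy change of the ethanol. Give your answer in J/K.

Heat released by the substance: Q = −mL = −420 × 107 = −44940 J.
At constant T, ΔS = Q_rev/T = −44940 / 159 = -283 J/K.

ΔS = -283 J/K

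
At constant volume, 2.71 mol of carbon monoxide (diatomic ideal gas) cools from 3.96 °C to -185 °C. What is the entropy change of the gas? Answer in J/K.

ΔS = -64.5 J/K

In kelvin: T₁ = 277.11 K, T₂ = 88.15 K. At constant volume, ΔS = nC_V ln(T₂/T₁) with C_V = 5R/2 = 20.79 J mol⁻¹ K⁻¹.
ΔS = 2.71 × 20.79 × ln(88.15/277.11) = -64.5 J/K.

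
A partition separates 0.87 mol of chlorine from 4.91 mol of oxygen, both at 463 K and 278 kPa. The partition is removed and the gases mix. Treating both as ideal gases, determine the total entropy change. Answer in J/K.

Mole fractions: x_A = 0.87/5.78 = 0.151, x_B = 0.849.
ΔS_mix = −R(n_A ln x_A + n_B ln x_B) = −8.314 × (0.87 ln 0.151 + 4.91 ln 0.849) = 20.4 J/K.

ΔS_mix = 20.4 J/K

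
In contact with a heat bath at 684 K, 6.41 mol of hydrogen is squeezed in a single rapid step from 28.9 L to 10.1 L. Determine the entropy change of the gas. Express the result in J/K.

Entropy is a state function, so ΔS_gas depends only on the end states.
For an isothermal ideal gas ΔS_gas = nR ln(V₂/V₁) = 6.41 × 8.314 × ln(10.1/28.9) = -56 J/K.

ΔS_gas = -56 J/K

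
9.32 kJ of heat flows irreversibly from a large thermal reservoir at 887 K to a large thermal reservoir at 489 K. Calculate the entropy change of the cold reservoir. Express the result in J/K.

The cold reservoir gains heat Q, so ΔS_cold = +Q/T_C = 9320/489 = 19.1 J/K.

ΔS_cold = 19.1 J/K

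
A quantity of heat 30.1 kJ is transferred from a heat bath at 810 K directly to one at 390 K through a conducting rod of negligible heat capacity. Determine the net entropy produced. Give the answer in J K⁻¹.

ΔS_hot = −Q/T_H = −30100/810 = -37.16 J/K and ΔS_cold = +Q/T_C = 30100/390 = 77.18 J/K.
ΔS_total = -37.16 + 77.18 = 40 J/K, positive as the second law requires.

ΔS_total = 40 J/K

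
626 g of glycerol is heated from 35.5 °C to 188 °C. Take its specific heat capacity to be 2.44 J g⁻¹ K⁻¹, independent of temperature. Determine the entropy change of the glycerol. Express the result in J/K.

ΔS = 613 J/K

In kelvin: T₁ = 308.65 K, T₂ = 461.15 K. ΔS = ∫dQ_rev/T = m c ln(T₂/T₁) = 626 × 2.44 × ln(461.15/308.65) = 613 J/K.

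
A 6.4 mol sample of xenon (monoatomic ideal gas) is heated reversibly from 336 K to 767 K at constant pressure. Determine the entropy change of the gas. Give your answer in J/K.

At constant pressure, ΔS = nC_p ln(T₂/T₁) with C_p = 5R/2 = 20.79 J mol⁻¹ K⁻¹.
ΔS = 6.4 × 20.79 × ln(767/336) = 110 J/K.

ΔS = 110 J/K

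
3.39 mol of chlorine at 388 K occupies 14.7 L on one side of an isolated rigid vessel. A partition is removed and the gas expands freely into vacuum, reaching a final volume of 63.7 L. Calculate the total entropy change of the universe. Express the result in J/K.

No heat is exchanged and no work is done, so the ideal-gas temperature stays constant.
Entropy is a state function; using a reversible isothermal path, ΔS_gas = nR ln(V₂/V₁) = 3.39 × 8.314 × ln(63.7/14.7) = 41.3 J/K.
The insulated surroundings exchange no heat, so ΔS_surr = 0 and ΔS_universe = ΔS_gas.

ΔS_universe = 41.3 J/K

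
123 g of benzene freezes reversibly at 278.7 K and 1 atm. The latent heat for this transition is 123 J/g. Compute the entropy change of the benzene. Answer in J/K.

Heat released by the substance: Q = −mL = −123 × 123 = −15129 J.
At constant T, ΔS = Q_rev/T = −15129 / 278.7 = -54.3 J/K.

ΔS = -54.3 J/K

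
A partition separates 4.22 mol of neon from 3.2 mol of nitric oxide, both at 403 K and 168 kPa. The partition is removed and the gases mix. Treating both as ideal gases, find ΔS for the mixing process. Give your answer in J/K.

Mole fractions: x_A = 4.22/7.42 = 0.569, x_B = 0.431.
ΔS_mix = −R(n_A ln x_A + n_B ln x_B) = −8.314 × (4.22 ln 0.569 + 3.2 ln 0.431) = 42.2 J/K.

ΔS_mix = 42.2 J/K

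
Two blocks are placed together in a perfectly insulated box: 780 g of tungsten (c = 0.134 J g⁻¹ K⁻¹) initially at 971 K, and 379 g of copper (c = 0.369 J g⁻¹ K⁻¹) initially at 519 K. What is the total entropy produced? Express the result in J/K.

Energy balance: T_f = (m₁c₁T₁ + m₂c₂T₂)/(m₁c₁ + m₂c₂) = 712.33 K.
ΔS₁ = m₁c₁ ln(T_f/T₁) = 104.52 × ln(712.33/971) = -32.38 J/K.
ΔS₂ = m₂c₂ ln(T_f/T₂) = 139.851 × ln(712.33/519) = 44.28 J/K.
ΔS_total = -32.38 + 44.28 = 11.9 J/K.

ΔS_total = 11.9 J/K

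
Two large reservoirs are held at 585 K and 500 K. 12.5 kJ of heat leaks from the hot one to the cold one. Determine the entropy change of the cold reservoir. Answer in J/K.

The cold reservoir gains heat Q, so ΔS_cold = +Q/T_C = 12500/500 = 25 J/K.

ΔS_cold = 25 J/K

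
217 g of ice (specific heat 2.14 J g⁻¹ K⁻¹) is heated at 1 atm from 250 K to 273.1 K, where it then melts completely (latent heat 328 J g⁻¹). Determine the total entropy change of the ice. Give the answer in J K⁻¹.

ΔS = 302 J/K

Warming step: ΔS₁ = m c ln(T_tr/T_i) = 217 × 2.14 × ln(273.1/250) = 41.04 J/K.
Phase change: ΔS₂ = +mL/T_tr = 217 × 328 / 273.1 = 260.6 J/K.
ΔS_total = (41.04) + (260.6) = 302 J/K.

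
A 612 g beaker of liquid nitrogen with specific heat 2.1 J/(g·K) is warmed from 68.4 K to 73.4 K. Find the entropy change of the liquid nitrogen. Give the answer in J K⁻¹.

ΔS = 90.7 J/K

ΔS = ∫dQ_rev/T = m c ln(T₂/T₁) = 612 × 2.1 × ln(73.4/68.4) = 90.7 J/K.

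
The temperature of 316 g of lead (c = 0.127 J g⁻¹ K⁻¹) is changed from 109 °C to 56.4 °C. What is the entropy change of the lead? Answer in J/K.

In kelvin: T₁ = 382.15 K, T₂ = 329.55 K. ΔS = ∫dQ_rev/T = m c ln(T₂/T₁) = 316 × 0.127 × ln(329.55/382.15) = -5.94 J/K.

ΔS = -5.94 J/K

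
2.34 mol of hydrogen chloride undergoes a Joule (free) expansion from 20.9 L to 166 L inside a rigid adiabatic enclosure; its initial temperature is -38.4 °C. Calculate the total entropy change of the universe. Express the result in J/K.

ΔS_universe = 40.3 J/K

No heat is exchanged and no work is done, so the ideal-gas temperature stays constant.
Entropy is a state function; using a reversible isothermal path, ΔS_gas = nR ln(V₂/V₁) = 2.34 × 8.314 × ln(166/20.9) = 40.3 J/K.
The insulated surroundings exchange no heat, so ΔS_surr = 0 and ΔS_universe = ΔS_gas.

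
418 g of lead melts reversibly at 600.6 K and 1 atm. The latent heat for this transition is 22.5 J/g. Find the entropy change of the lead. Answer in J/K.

Heat absorbed by the substance: Q = mL = 418 × 22.5 = 9405 J.
At constant T, ΔS = Q_rev/T = 9405 / 600.6 = 15.7 J/K.

ΔS = 15.7 J/K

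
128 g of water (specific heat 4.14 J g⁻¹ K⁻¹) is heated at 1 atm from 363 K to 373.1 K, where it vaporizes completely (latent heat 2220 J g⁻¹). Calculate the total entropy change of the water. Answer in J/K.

ΔS = 776 J/K

Warming step: ΔS₁ = m c ln(T_tr/T_i) = 128 × 4.14 × ln(373.1/363) = 14.54 J/K.
Phase change: ΔS₂ = +mL/T_tr = 128 × 2220 / 373.1 = 761.6 J/K.
ΔS_total = (14.54) + (761.6) = 776 J/K.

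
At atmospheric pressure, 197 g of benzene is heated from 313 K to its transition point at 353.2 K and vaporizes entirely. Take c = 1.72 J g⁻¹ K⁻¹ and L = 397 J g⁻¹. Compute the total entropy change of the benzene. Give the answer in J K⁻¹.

Warming step: ΔS₁ = m c ln(T_tr/T_i) = 197 × 1.72 × ln(353.2/313) = 40.94 J/K.
Phase change: ΔS₂ = +mL/T_tr = 197 × 397 / 353.2 = 221.4 J/K.
ΔS_total = (40.94) + (221.4) = 262 J/K.

ΔS = 262 J/K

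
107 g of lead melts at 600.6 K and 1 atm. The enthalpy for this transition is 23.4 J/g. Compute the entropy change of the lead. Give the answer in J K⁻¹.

Heat absorbed by the substance: Q = mL = 107 × 23.4 = 2503.8 J.
At constant T, ΔS = Q_rev/T = 2503.8 / 600.6 = 4.17 J/K.

ΔS = 4.17 J/K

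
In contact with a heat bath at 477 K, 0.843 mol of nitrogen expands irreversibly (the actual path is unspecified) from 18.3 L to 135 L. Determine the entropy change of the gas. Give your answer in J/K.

Entropy is a state function, so ΔS_gas depends only on the end states.
For an isothermal ideal gas ΔS_gas = nR ln(V₂/V₁) = 0.843 × 8.314 × ln(135/18.3) = 14 J/K.

ΔS_gas = 14 J/K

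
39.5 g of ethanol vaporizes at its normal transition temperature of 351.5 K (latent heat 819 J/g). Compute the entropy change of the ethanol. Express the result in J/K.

ΔS = 92 J/K

Heat absorbed by the substance: Q = mL = 39.5 × 819 = 32350.5 J.
At constant T, ΔS = Q_rev/T = 32350.5 / 351.5 = 92 J/K.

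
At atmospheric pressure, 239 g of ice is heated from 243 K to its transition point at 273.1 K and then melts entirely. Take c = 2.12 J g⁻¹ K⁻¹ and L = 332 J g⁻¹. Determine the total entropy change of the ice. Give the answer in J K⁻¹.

ΔS = 350 J/K

Warming step: ΔS₁ = m c ln(T_tr/T_i) = 239 × 2.12 × ln(273.1/243) = 59.17 J/K.
Phase change: ΔS₂ = +mL/T_tr = 239 × 332 / 273.1 = 290.5 J/K.
ΔS_total = (59.17) + (290.5) = 350 J/K.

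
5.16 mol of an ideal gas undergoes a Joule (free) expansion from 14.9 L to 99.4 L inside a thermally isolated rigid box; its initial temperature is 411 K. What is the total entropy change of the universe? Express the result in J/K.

No heat is exchanged and no work is done, so the ideal-gas temperature stays constant.
Entropy is a state function; using a reversible isothermal path, ΔS_gas = nR ln(V₂/V₁) = 5.16 × 8.314 × ln(99.4/14.9) = 81.4 J/K.
The insulated surroundings exchange no heat, so ΔS_surr = 0 and ΔS_universe = ΔS_gas.

ΔS_universe = 81.4 J/K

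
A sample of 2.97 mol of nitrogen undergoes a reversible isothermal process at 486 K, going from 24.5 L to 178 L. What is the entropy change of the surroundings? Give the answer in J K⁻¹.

For an isothermal ideal gas ΔS_gas = nR ln(V₂/V₁) = 2.97 × 8.314 × ln(178/24.5) = 49 J/K.
The process is reversible, so ΔS_surr = −ΔS_gas = -49 J/K and ΔS_universe = 0.

ΔS_surr = -49 J/K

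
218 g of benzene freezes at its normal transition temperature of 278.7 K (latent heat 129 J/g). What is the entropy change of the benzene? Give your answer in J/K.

ΔS = -101 J/K

Heat released by the substance: Q = −mL = −218 × 129 = −28122 J.
At constant T, ΔS = Q_rev/T = −28122 / 278.7 = -101 J/K.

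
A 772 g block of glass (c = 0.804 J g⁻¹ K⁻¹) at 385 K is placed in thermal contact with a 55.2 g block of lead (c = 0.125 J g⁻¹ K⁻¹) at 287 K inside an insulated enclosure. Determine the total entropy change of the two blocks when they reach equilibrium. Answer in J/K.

ΔS_total = 0.268 J/K

Energy balance: T_f = (m₁c₁T₁ + m₂c₂T₂)/(m₁c₁ + m₂c₂) = 383.92 K.
ΔS₁ = m₁c₁ ln(T_f/T₁) = 620.688 × ln(383.92/385) = -1.7395 J/K.
ΔS₂ = m₂c₂ ln(T_f/T₂) = 6.9 × ln(383.92/287) = 2.0076 J/K.
ΔS_total = -1.7395 + 2.0076 = 0.268 J/K.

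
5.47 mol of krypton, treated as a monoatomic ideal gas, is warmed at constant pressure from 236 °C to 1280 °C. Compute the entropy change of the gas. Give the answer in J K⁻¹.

ΔS = 127 J/K

In kelvin: T₁ = 509.15 K, T₂ = 1553.15 K. At constant pressure, ΔS = nC_p ln(T₂/T₁) with C_p = 5R/2 = 20.79 J mol⁻¹ K⁻¹.
ΔS = 5.47 × 20.79 × ln(1553.15/509.15) = 127 J/K.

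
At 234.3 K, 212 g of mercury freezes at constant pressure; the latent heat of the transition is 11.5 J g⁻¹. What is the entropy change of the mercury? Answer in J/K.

ΔS = -10.4 J/K

Heat released by the substance: Q = −mL = −212 × 11.5 = −2438 J.
At constant T, ΔS = Q_rev/T = −2438 / 234.3 = -10.4 J/K.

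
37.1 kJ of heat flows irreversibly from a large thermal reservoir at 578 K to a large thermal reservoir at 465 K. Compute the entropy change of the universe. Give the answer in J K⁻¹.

ΔS_hot = −Q/T_H = −37100/578 = -64.19 J/K and ΔS_cold = +Q/T_C = 37100/465 = 79.78 J/K.
ΔS_total = -64.19 + 79.78 = 15.6 J/K, positive as the second law requires.

ΔS_total = 15.6 J/K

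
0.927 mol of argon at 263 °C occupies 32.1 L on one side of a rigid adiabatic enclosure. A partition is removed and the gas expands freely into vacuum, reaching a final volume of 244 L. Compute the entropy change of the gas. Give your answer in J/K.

ΔS_gas = 15.6 J/K

No heat is exchanged and no work is done, so the ideal-gas temperature stays constant.
Entropy is a state function; using a reversible isothermal path, ΔS_gas = nR ln(V₂/V₁) = 0.927 × 8.314 × ln(244/32.1) = 15.6 J/K.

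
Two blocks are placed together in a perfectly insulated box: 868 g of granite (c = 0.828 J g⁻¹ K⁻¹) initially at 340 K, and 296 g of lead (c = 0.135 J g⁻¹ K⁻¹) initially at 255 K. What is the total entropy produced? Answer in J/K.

ΔS_total = 1.44 J/K

Energy balance: T_f = (m₁c₁T₁ + m₂c₂T₂)/(m₁c₁ + m₂c₂) = 335.52 K.
ΔS₁ = m₁c₁ ln(T_f/T₁) = 718.704 × ln(335.52/340) = -9.527 J/K.
ΔS₂ = m₂c₂ ln(T_f/T₂) = 39.96 × ln(335.52/255) = 10.97 J/K.
ΔS_total = -9.527 + 10.97 = 1.44 J/K.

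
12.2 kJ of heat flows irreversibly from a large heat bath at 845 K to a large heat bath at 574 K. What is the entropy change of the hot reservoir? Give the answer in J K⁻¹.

The hot reservoir loses heat Q, so ΔS_hot = −Q/T_H = −12200/845 = -14.4 J/K.

ΔS_hot = -14.4 J/K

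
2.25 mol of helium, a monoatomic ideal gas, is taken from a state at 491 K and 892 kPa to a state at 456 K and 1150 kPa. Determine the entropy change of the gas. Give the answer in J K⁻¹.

ΔS = nC_p ln(T₂/T₁) − nR ln(P₂/P₁), with C_p = 5R/2 = 20.79 J mol⁻¹ K⁻¹ for a monoatomic ideal gas.
ΔS = 2.25 × [20.79 × ln(456/491) − 8.314 × ln(1150/892)] = -8.21 J/K.

ΔS = -8.21 J/K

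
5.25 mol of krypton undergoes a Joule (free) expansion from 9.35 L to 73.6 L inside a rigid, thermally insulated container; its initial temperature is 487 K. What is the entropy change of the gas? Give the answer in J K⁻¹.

ΔS_gas = 90.1 J/K

For an ideal gas in free expansion Q = 0 and W = 0, so T is unchanged.
Entropy is a state function; using a reversible isothermal path, ΔS_gas = nR ln(V₂/V₁) = 5.25 × 8.314 × ln(73.6/9.35) = 90.1 J/K.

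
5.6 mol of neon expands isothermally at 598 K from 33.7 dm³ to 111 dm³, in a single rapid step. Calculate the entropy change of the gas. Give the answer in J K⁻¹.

Entropy is a state function, so ΔS_gas depends only on the end states.
For an isothermal ideal gas ΔS_gas = nR ln(V₂/V₁) = 5.6 × 8.314 × ln(111/33.7) = 55.5 J/K.

ΔS_gas = 55.5 J/K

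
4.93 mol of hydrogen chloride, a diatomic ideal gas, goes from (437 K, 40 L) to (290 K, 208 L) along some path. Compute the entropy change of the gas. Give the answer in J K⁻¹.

ΔS = 25.6 J/K

Entropy is a state function: ΔS = nC_V ln(T₂/T₁) + nR ln(V₂/V₁), with C_V = 5R/2 = 20.79 J mol⁻¹ K⁻¹ for a diatomic ideal gas.
ΔS = 4.93 × [20.79 × ln(290/437) + 8.314 × ln(208/40)] = 25.6 J/K.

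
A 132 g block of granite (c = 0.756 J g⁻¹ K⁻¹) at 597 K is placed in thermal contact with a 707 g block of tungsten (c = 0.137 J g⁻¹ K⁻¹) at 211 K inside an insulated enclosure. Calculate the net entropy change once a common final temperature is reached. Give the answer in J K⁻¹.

Energy balance: T_f = (m₁c₁T₁ + m₂c₂T₂)/(m₁c₁ + m₂c₂) = 406.88 K.
ΔS₁ = m₁c₁ ln(T_f/T₁) = 99.792 × ln(406.88/597) = -38.26 J/K.
ΔS₂ = m₂c₂ ln(T_f/T₂) = 96.859 × ln(406.88/211) = 63.6 J/K.
ΔS_total = -38.26 + 63.6 = 25.3 J/K.

ΔS_total = 25.3 J/K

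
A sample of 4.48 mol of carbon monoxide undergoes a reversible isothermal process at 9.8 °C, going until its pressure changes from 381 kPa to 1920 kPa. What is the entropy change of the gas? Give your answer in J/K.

For an isothermal ideal gas ΔS_gas = nR ln(P₁/P₂) = 4.48 × 8.314 × ln(381/1920) = -60.2 J/K.

ΔS_gas = -60.2 J/K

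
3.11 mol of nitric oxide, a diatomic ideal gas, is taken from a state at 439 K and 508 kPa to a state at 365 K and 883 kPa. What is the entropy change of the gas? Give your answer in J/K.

ΔS = nC_p ln(T₂/T₁) − nR ln(P₂/P₁), with C_p = 7R/2 = 29.1 J mol⁻¹ K⁻¹ for a diatomic ideal gas.
ΔS = 3.11 × [29.1 × ln(365/439) − 8.314 × ln(883/508)] = -31 J/K.

ΔS = -31 J/K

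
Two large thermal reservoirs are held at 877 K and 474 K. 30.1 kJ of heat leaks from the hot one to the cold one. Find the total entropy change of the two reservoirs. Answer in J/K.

ΔS_hot = −Q/T_H = −30100/877 = -34.32 J/K and ΔS_cold = +Q/T_C = 30100/474 = 63.5 J/K.
ΔS_total = -34.32 + 63.5 = 29.2 J/K, positive as the second law requires.

ΔS_total = 29.2 J/K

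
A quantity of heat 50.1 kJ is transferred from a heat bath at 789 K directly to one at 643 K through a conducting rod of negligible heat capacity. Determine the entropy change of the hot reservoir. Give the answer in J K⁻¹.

ΔS_hot = -63.5 J/K

The hot reservoir loses heat Q, so ΔS_hot = −Q/T_H = −50100/789 = -63.5 J/K.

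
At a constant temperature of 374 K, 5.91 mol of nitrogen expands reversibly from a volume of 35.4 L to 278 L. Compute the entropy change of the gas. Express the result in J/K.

For an isothermal ideal gas ΔS_gas = nR ln(V₂/V₁) = 5.91 × 8.314 × ln(278/35.4) = 101 J/K.

ΔS_gas = 101 J/K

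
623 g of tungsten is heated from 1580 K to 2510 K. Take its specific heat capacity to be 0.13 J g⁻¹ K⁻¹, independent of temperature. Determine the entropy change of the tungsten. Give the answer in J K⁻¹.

ΔS = 37.5 J/K

ΔS = ∫dQ_rev/T = m c ln(T₂/T₁) = 623 × 0.13 × ln(2510/1580) = 37.5 J/K.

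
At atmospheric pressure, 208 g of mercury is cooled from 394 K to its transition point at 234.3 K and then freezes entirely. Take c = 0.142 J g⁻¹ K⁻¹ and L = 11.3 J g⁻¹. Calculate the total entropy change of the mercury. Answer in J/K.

Cooling step: ΔS₁ = m c ln(T_tr/T_i) = 208 × 0.142 × ln(234.3/394) = -15.35 J/K.
Phase change: ΔS₂ = −mL/T_tr = −208 × 11.3 / 234.3 = -10.03 J/K.
ΔS_total = (-15.35) + (-10.03) = -25.4 J/K.

ΔS = -25.4 J/K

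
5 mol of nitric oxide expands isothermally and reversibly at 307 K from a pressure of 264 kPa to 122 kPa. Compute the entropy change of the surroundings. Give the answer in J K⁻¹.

For an isothermal ideal gas ΔS_gas = nR ln(P₁/P₂) = 5 × 8.314 × ln(264/122) = 32.1 J/K.
The process is reversible, so ΔS_surr = −ΔS_gas = -32.1 J/K and ΔS_universe = 0.

ΔS_surr = -32.1 J/K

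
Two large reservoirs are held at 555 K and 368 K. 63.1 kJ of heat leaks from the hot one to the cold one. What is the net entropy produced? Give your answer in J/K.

ΔS_total = 57.8 J/K

ΔS_hot = −Q/T_H = −63100/555 = -113.7 J/K and ΔS_cold = +Q/T_C = 63100/368 = 171.5 J/K.
ΔS_total = -113.7 + 171.5 = 57.8 J/K, positive as the second law requires.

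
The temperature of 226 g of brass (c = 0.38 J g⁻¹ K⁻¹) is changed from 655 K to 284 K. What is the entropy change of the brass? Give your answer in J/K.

ΔS = -71.8 J/K

ΔS = ∫dQ_rev/T = m c ln(T₂/T₁) = 226 × 0.38 × ln(284/655) = -71.8 J/K.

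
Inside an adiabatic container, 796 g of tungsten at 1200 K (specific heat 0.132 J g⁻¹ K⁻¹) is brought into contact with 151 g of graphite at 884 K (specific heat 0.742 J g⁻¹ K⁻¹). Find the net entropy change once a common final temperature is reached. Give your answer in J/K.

ΔS_total = 2.53 J/K

Energy balance: T_f = (m₁c₁T₁ + m₂c₂T₂)/(m₁c₁ + m₂c₂) = 1036.9 K.
ΔS₁ = m₁c₁ ln(T_f/T₁) = 105.072 × ln(1036.9/1200) = -15.35 J/K.
ΔS₂ = m₂c₂ ln(T_f/T₂) = 112.042 × ln(1036.9/884) = 17.88 J/K.
ΔS_total = -15.35 + 17.88 = 2.53 J/K.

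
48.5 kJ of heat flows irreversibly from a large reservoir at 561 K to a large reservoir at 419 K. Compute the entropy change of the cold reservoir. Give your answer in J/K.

ΔS_cold = 116 J/K

The cold reservoir gains heat Q, so ΔS_cold = +Q/T_C = 48500/419 = 116 J/K.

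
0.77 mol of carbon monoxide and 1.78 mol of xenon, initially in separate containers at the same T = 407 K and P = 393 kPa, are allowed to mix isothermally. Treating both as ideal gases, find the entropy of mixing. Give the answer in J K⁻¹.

ΔS_mix = 13 J/K

Mole fractions: x_A = 0.77/2.55 = 0.302, x_B = 0.698.
ΔS_mix = −R(n_A ln x_A + n_B ln x_B) = −8.314 × (0.77 ln 0.302 + 1.78 ln 0.698) = 13 J/K.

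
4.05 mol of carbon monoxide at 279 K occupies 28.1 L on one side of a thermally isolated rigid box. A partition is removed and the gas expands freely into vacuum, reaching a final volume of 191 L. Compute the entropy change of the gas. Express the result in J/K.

ΔS_gas = 64.5 J/K

For an ideal gas in free expansion Q = 0 and W = 0, so T is unchanged.
Entropy is a state function; using a reversible isothermal path, ΔS_gas = nR ln(V₂/V₁) = 4.05 × 8.314 × ln(191/28.1) = 64.5 J/K.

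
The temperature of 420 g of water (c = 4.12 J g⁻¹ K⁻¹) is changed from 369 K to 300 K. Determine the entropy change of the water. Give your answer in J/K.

ΔS = -358 J/K

ΔS = ∫dQ_rev/T = m c ln(T₂/T₁) = 420 × 4.12 × ln(300/369) = -358 J/K.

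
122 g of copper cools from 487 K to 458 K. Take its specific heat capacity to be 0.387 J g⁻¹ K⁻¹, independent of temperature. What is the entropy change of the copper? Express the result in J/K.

ΔS = ∫dQ_rev/T = m c ln(T₂/T₁) = 122 × 0.387 × ln(458/487) = -2.9 J/K.

ΔS = -2.9 J/K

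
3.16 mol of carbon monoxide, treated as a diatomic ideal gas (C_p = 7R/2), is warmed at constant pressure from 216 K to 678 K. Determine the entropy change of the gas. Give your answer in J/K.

ΔS = 105 J/K

At constant pressure, ΔS = nC_p ln(T₂/T₁) with C_p = 7R/2 = 29.1 J mol⁻¹ K⁻¹.
ΔS = 3.16 × 29.1 × ln(678/216) = 105 J/K.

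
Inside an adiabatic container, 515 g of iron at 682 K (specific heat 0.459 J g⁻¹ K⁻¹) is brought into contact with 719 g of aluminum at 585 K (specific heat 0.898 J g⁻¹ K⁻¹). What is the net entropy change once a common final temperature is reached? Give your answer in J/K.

ΔS_total = 2.08 J/K

Energy balance: T_f = (m₁c₁T₁ + m₂c₂T₂)/(m₁c₁ + m₂c₂) = 611 K.
ΔS₁ = m₁c₁ ln(T_f/T₁) = 236.385 × ln(611/682) = -25.99 J/K.
ΔS₂ = m₂c₂ ln(T_f/T₂) = 645.662 × ln(611/585) = 28.07 J/K.
ΔS_total = -25.99 + 28.07 = 2.08 J/K.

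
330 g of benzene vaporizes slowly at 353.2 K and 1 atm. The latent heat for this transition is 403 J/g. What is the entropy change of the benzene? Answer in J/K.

ΔS = 377 J/K

Heat absorbed by the substance: Q = mL = 330 × 403 = 132990 J.
At constant T, ΔS = Q_rev/T = 132990 / 353.2 = 377 J/K.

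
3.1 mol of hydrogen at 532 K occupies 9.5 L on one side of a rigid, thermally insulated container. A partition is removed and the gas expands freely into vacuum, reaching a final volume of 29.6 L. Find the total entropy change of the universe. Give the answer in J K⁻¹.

No heat is exchanged and no work is done, so the ideal-gas temperature stays constant.
Entropy is a state function; using a reversible isothermal path, ΔS_gas = nR ln(V₂/V₁) = 3.1 × 8.314 × ln(29.6/9.5) = 29.3 J/K.
The insulated surroundings exchange no heat, so ΔS_surr = 0 and ΔS_universe = ΔS_gas.

ΔS_universe = 29.3 J/K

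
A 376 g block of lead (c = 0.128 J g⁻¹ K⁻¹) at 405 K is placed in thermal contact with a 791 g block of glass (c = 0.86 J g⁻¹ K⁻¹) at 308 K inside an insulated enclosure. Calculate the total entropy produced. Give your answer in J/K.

ΔS_total = 1.82 J/K

Energy balance: T_f = (m₁c₁T₁ + m₂c₂T₂)/(m₁c₁ + m₂c₂) = 314.41 K.
ΔS₁ = m₁c₁ ln(T_f/T₁) = 48.128 × ln(314.41/405) = -12.19 J/K.
ΔS₂ = m₂c₂ ln(T_f/T₂) = 680.26 × ln(314.41/308) = 14.01 J/K.
ΔS_total = -12.19 + 14.01 = 1.82 J/K.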